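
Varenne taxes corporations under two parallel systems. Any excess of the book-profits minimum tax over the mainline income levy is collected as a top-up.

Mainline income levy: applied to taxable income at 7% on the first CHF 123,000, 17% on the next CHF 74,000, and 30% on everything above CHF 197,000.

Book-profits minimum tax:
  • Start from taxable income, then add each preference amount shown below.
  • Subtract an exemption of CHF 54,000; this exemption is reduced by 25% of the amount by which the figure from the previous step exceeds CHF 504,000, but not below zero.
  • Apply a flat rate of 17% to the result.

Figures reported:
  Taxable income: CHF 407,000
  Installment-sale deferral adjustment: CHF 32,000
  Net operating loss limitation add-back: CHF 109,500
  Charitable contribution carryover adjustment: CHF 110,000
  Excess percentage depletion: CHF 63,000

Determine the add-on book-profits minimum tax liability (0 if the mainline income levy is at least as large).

Book-profits minimum tax:
  Adjusted income: CHF 407,000 + CHF 32,000 + CHF 109,500 + CHF 110,000 + CHF 63,000 = CHF 721,500
  Exemption: 25% × (CHF 721,500 − CHF 504,000) = CHF 54,375 ≥ CHF 54,000, so the exemption is fully phased out
  Base: CHF 721,500 − CHF 0 = CHF 721,500
  CHF 721,500 × 17% = CHF 122,655

Mainline income levy:
  CHF 123,000 × 7% = CHF 8,610
  CHF 74,000 × 17% = CHF 12,580
  CHF 210,000 × 30% = CHF 63,000
  → CHF 84,190

Excess of book-profits minimum tax over mainline income levy: CHF 122,655 − CHF 84,190 = CHF 38,465.

CHF 38,465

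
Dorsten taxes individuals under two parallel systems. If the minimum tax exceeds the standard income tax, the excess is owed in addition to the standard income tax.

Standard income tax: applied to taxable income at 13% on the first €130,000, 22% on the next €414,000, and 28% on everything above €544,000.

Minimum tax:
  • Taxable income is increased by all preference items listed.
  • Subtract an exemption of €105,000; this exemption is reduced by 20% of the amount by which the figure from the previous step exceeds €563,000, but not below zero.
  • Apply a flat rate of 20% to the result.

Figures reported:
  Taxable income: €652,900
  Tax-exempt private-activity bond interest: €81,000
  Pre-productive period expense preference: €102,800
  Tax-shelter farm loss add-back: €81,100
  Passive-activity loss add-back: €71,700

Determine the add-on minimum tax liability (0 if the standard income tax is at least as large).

€55,488

Standard income tax:
  €130,000 × 13% = €16,900
  €414,000 × 22% = €91,080
  €108,900 × 28% = €30,492
  → €138,472

Minimum tax:
  Adjusted income: €652,900 + €81,000 + €102,800 + €81,100 + €71,700 = €989,500
  Exemption: €105,000 − 20% × (€989,500 − €563,000) = €105,000 − €85,300 = €19,700
  Base: €989,500 − €19,700 = €969,800
  €969,800 × 20% = €193,960

Excess of minimum tax over standard income tax: €193,960 − €138,472 = €55,488.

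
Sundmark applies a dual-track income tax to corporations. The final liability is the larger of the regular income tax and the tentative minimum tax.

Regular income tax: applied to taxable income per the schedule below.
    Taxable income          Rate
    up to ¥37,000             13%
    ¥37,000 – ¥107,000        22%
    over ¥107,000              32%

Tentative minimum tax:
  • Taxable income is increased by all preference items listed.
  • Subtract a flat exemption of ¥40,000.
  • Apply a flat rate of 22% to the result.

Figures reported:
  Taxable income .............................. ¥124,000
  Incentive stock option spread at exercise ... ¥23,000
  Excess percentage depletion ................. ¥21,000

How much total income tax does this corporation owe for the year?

Tentative minimum tax:
  Adjusted income: ¥124,000 + ¥23,000 + ¥21,000 = ¥168,000
  Less exemption ¥40,000 → base ¥128,000
  ¥128,000 × 22% = ¥28,160

Regular income tax:
  ¥37,000 × 13% = ¥4,810
  ¥70,000 × 22% = ¥15,400
  ¥17,000 × 32% = ¥5,440
  → ¥25,650

¥28,160 > ¥25,650, so the tentative minimum tax is the binding amount.

¥28,160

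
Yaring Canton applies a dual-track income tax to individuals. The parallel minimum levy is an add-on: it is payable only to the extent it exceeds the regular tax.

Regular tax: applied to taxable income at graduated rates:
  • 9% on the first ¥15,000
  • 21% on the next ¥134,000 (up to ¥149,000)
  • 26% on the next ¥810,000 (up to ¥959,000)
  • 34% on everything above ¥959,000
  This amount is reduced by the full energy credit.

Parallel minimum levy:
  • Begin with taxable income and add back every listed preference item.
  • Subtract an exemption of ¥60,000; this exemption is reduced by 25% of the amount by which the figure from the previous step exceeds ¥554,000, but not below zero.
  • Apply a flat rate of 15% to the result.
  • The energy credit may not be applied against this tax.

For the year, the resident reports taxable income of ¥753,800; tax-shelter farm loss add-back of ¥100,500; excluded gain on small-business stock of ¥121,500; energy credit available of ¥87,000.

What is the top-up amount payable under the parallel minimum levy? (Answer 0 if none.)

¥46,632

Regular tax:
  ¥15,000 × 9% = ¥1,350
  ¥134,000 × 21% = ¥28,140
  ¥604,800 × 26% = ¥157,248
  → ¥186,738
  Less energy credit ¥87,000 → ¥99,738

Parallel minimum levy:
  Adjusted income: ¥753,800 + ¥100,500 + ¥121,500 = ¥975,800
  Exemption: 25% × (¥975,800 − ¥554,000) = ¥105,450 ≥ ¥60,000, so the exemption is fully phased out
  Base: ¥975,800 − ¥0 = ¥975,800
  ¥975,800 × 15% = ¥146,370

Excess of parallel minimum levy over regular tax: ¥146,370 − ¥99,738 = ¥46,632.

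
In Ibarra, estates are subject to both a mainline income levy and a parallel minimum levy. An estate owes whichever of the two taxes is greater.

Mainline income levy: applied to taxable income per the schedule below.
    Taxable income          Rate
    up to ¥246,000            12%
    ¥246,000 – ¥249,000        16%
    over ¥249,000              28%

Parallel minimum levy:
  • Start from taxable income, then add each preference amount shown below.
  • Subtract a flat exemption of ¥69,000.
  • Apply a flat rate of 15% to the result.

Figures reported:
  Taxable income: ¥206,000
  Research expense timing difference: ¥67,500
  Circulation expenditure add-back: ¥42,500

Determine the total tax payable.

Parallel minimum levy:
  Adjusted income: ¥206,000 + ¥67,500 + ¥42,500 = ¥316,000
  Less exemption ¥69,000 → base ¥247,000
  ¥247,000 × 15% = ¥37,050

Mainline income levy:
  ¥206,000 × 12% = ¥24,720

¥37,050 > ¥24,720, so the parallel minimum levy is the binding amount.

¥37,050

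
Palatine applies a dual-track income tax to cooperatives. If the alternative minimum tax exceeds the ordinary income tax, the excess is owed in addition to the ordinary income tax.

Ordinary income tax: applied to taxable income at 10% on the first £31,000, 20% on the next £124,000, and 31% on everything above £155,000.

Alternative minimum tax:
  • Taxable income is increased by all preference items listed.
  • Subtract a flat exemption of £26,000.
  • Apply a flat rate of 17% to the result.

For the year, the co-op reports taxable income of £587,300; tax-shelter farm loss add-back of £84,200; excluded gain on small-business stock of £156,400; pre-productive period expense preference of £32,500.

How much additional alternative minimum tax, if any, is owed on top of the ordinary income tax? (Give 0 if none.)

Alternative minimum tax:
  Adjusted income: £587,300 + £84,200 + £156,400 + £32,500 = £860,400
  Less exemption £26,000 → base £834,400
  £834,400 × 17% = £141,848

Ordinary income tax:
  £31,000 × 10% = £3,100
  £124,000 × 20% = £24,800
  £432,300 × 31% = £134,013
  → £161,913

£141,848 ≤ £161,913, so no add-on is due.

£0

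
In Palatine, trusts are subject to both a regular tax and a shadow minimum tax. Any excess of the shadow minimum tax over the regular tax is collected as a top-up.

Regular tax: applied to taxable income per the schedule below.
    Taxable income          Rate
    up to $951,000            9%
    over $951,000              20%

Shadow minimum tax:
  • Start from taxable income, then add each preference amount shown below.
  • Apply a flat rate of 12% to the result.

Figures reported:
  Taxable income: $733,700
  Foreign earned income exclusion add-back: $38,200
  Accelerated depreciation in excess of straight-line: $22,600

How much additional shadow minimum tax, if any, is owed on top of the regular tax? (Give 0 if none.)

$29,307

Regular tax:
  $733,700 × 9% = $66,033

Shadow minimum tax:
  Adjusted income: $733,700 + $38,200 + $22,600 = $794,500
  $794,500 × 12% = $95,340

Excess of shadow minimum tax over regular tax: $95,340 − $66,033 = $29,307.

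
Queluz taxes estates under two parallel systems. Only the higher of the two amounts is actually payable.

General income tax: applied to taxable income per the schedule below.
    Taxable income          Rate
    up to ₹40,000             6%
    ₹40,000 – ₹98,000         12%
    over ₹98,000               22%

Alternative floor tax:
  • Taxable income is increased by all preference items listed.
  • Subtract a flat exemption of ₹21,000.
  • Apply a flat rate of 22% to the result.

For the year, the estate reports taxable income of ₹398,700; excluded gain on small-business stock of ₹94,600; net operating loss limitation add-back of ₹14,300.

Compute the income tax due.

₹107,052

Alternative floor tax:
  Adjusted income: ₹398,700 + ₹94,600 + ₹14,300 = ₹507,600
  Less exemption ₹21,000 → base ₹486,600
  ₹486,600 × 22% = ₹107,052

General income tax:
  ₹40,000 × 6% = ₹2,400
  ₹58,000 × 12% = ₹6,960
  ₹300,700 × 22% = ₹66,154
  → ₹75,514

₹107,052 > ₹75,514, so the alternative floor tax is the binding amount.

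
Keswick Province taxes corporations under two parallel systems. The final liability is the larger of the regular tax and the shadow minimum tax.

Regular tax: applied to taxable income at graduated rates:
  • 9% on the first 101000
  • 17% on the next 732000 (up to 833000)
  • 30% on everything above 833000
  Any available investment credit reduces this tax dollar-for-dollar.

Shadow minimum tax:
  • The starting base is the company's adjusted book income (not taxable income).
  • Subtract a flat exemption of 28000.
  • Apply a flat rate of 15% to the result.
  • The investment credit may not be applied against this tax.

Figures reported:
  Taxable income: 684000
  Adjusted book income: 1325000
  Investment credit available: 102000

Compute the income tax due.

Shadow minimum tax:
  Base (adjusted book income): 1325000
  Less exemption 28000 → base 1297000
  1297000 × 15% = 194550

Regular tax:
  101000 × 9% = 9090
  583000 × 17% = 99110
  → 108200
  Less investment credit 102000 → 6200

194550 > 6200, so the shadow minimum tax is the binding amount.

194550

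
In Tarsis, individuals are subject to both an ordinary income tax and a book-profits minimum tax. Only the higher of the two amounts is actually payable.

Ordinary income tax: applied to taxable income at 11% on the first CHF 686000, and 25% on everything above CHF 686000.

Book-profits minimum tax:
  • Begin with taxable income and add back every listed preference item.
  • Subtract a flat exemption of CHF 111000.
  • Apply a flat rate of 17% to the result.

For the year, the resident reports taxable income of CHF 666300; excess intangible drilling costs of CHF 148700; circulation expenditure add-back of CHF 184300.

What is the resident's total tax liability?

Ordinary income tax:
  CHF 666300 × 11% = CHF 73293

Book-profits minimum tax:
  Adjusted income: CHF 666300 + CHF 148700 + CHF 184300 = CHF 999300
  Less exemption CHF 111000 → base CHF 888300
  CHF 888300 × 17% = CHF 151011

CHF 151011 > CHF 73293, so the book-profits minimum tax is the binding amount.

CHF 151011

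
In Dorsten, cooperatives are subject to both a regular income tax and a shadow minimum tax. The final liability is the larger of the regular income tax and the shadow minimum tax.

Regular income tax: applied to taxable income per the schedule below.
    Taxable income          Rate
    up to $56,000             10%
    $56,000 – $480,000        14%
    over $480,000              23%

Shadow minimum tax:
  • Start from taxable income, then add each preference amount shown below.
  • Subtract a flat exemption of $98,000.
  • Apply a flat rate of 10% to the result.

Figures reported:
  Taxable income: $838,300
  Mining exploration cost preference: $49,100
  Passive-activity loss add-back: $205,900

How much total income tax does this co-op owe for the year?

Regular income tax:
  $56,000 × 10% = $5,600
  $424,000 × 14% = $59,360
  $358,300 × 23% = $82,409
  → $147,369

Shadow minimum tax:
  Adjusted income: $838,300 + $49,100 + $205,900 = $1,093,300
  Less exemption $98,000 → base $995,300
  $995,300 × 10% = $99,530

$147,369 > $99,530, so the regular income tax governs.

$147,369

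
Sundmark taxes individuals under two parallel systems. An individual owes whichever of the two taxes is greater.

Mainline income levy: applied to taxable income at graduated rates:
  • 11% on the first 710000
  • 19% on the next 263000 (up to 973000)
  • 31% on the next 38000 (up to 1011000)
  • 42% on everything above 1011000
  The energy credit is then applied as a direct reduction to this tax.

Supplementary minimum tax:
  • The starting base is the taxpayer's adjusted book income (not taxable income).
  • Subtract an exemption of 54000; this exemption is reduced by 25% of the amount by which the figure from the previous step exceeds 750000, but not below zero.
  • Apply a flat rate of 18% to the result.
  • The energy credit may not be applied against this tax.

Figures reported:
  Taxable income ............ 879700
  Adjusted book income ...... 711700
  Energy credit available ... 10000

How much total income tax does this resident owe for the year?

Mainline income levy:
  710000 × 11% = 78100
  169700 × 19% = 32243
  → 110343
  Less energy credit 10000 → 100343

Supplementary minimum tax:
  Base (adjusted book income): 711700
  Exemption: 711700 ≤ 750000, so full 54000 applies
  Base: 711700 − 54000 = 657700
  657700 × 18% = 118386

118386 > 100343, so the supplementary minimum tax is the binding amount.

118386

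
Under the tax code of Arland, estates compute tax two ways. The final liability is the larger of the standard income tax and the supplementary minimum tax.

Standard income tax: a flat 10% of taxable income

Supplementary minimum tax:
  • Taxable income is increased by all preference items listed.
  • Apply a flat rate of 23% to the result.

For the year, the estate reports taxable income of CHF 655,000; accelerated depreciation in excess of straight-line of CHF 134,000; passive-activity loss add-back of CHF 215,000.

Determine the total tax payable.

CHF 230,920

Supplementary minimum tax:
  Adjusted income: CHF 655,000 + CHF 134,000 + CHF 215,000 = CHF 1,004,000
  CHF 1,004,000 × 23% = CHF 230,920

Standard income tax:
  CHF 655,000 × 10% = CHF 65,500

CHF 230,920 > CHF 65,500, so the supplementary minimum tax is the binding amount.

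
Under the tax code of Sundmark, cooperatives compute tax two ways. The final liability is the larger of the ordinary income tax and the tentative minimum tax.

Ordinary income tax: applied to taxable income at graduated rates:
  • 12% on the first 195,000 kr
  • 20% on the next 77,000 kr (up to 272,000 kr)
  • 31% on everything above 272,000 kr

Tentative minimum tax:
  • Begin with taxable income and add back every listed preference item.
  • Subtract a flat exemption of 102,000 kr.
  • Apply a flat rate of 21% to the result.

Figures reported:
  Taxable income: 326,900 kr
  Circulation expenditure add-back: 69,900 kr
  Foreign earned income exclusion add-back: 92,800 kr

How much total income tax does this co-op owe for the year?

81,396 kr

Tentative minimum tax:
  Adjusted income: 326,900 kr + 69,900 kr + 92,800 kr = 489,600 kr
  Less exemption 102,000 kr → base 387,600 kr
  387,600 kr × 21% = 81,396 kr

Ordinary income tax:
  195,000 kr × 12% = 23,400 kr
  77,000 kr × 20% = 15,400 kr
  54,900 kr × 31% = 17,019 kr
  → 55,819 kr

81,396 kr > 55,819 kr, so the tentative minimum tax is the binding amount.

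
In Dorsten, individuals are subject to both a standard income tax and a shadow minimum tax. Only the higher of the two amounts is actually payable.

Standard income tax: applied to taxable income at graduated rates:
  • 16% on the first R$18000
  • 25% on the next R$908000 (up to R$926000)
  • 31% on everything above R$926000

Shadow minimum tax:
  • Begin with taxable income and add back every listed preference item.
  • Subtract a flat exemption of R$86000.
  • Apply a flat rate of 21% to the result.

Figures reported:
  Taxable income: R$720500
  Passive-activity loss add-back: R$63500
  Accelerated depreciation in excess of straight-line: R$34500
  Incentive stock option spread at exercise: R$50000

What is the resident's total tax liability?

R$178505

Shadow minimum tax:
  Adjusted income: R$720500 + R$63500 + R$34500 + R$50000 = R$868500
  Less exemption R$86000 → base R$782500
  R$782500 × 21% = R$164325

Standard income tax:
  R$18000 × 16% = R$2880
  R$702500 × 25% = R$175625
  → R$178505

R$178505 > R$164325, so the standard income tax governs.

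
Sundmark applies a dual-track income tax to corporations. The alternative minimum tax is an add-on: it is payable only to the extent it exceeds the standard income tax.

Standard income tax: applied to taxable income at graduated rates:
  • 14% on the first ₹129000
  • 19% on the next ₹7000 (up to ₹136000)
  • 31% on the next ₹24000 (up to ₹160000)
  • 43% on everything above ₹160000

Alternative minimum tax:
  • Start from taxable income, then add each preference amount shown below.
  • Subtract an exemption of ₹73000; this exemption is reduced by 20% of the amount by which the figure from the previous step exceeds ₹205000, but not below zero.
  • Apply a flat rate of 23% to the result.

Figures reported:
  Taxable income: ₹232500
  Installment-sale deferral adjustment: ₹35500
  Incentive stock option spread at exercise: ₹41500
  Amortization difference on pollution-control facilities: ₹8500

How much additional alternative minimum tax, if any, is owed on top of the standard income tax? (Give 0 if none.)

Standard income tax:
  ₹129000 × 14% = ₹18060
  ₹7000 × 19% = ₹1330
  ₹24000 × 31% = ₹7440
  ₹72500 × 43% = ₹31175
  → ₹58005

Alternative minimum tax:
  Adjusted income: ₹232500 + ₹35500 + ₹41500 + ₹8500 = ₹318000
  Exemption: ₹73000 − 20% × (₹318000 − ₹205000) = ₹73000 − ₹22600 = ₹50400
  Base: ₹318000 − ₹50400 = ₹267600
  ₹267600 × 23% = ₹61548

Excess of alternative minimum tax over standard income tax: ₹61548 − ₹58005 = ₹3543.

₹3543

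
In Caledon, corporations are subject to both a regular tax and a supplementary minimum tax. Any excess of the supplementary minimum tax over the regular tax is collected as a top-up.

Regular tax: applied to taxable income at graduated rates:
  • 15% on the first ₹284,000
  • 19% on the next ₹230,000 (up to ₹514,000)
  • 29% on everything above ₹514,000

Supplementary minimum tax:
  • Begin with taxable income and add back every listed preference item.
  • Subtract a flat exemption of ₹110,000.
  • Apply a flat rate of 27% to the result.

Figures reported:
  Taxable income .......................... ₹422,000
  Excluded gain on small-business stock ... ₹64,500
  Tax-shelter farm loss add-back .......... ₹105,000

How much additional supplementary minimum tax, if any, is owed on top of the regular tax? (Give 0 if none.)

Supplementary minimum tax:
  Adjusted income: ₹422,000 + ₹64,500 + ₹105,000 = ₹591,500
  Less exemption ₹110,000 → base ₹481,500
  ₹481,500 × 27% = ₹130,005

Regular tax:
  ₹284,000 × 15% = ₹42,600
  ₹138,000 × 19% = ₹26,220
  → ₹68,820

Excess of supplementary minimum tax over regular tax: ₹130,005 − ₹68,820 = ₹61,185.

₹61,185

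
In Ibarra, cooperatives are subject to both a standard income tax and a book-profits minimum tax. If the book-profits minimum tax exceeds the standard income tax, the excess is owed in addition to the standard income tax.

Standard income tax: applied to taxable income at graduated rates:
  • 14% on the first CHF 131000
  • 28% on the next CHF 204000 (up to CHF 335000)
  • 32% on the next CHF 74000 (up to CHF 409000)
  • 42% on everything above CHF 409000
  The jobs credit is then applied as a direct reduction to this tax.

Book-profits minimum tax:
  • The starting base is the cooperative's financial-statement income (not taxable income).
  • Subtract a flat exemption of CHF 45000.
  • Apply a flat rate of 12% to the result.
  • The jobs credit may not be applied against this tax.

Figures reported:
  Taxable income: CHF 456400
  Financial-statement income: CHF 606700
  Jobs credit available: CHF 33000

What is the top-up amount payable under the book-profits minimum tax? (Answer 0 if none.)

Book-profits minimum tax:
  Base (financial-statement income): CHF 606700
  Less exemption CHF 45000 → base CHF 561700
  CHF 561700 × 12% = CHF 67404

Standard income tax:
  CHF 131000 × 14% = CHF 18340
  CHF 204000 × 28% = CHF 57120
  CHF 74000 × 32% = CHF 23680
  CHF 47400 × 42% = CHF 19908
  → CHF 119048
  Less jobs credit CHF 33000 → CHF 86048

CHF 67404 ≤ CHF 86048, so no add-on is due.

CHF 0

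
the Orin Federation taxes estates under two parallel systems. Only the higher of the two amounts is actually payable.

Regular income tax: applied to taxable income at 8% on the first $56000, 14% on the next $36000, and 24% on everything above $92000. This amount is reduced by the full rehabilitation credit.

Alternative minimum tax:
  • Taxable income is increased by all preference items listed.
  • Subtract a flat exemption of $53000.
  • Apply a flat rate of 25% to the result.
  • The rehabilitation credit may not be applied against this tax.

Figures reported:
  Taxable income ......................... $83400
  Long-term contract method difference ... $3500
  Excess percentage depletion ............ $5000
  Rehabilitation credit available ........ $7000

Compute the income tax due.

Regular income tax:
  $56000 × 8% = $4480
  $27400 × 14% = $3836
  → $8316
  Less rehabilitation credit $7000 → $1316

Alternative minimum tax:
  Adjusted income: $83400 + $3500 + $5000 = $91900
  Less exemption $53000 → base $38900
  $38900 × 25% = $9725

$9725 > $1316, so the alternative minimum tax is the binding amount.

$9725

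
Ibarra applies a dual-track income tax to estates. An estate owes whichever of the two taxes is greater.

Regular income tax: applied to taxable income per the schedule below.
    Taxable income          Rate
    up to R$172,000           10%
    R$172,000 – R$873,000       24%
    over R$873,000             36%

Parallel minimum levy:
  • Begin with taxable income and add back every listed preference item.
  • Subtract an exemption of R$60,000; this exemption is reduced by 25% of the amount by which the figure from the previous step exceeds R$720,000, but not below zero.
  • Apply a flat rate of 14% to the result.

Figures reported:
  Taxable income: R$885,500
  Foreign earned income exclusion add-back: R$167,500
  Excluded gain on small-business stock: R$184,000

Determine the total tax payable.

R$189,940

Regular income tax:
  R$172,000 × 10% = R$17,200
  R$701,000 × 24% = R$168,240
  R$12,500 × 36% = R$4,500
  → R$189,940

Parallel minimum levy:
  Adjusted income: R$885,500 + R$167,500 + R$184,000 = R$1,237,000
  Exemption: 25% × (R$1,237,000 − R$720,000) = R$129,250 ≥ R$60,000, so the exemption is fully phased out
  Base: R$1,237,000 − R$0 = R$1,237,000
  R$1,237,000 × 14% = R$173,180

R$189,940 > R$173,180, so the regular income tax governs.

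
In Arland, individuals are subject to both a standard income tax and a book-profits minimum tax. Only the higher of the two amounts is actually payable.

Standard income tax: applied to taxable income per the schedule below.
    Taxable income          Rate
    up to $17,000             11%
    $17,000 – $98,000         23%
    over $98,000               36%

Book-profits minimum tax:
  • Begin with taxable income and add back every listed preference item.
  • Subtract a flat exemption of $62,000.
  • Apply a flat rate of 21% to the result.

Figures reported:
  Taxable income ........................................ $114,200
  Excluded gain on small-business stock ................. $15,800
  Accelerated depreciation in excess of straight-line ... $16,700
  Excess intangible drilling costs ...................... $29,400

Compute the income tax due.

Book-profits minimum tax:
  Adjusted income: $114,200 + $15,800 + $16,700 + $29,400 = $176,100
  Less exemption $62,000 → base $114,100
  $114,100 × 21% = $23,961

Standard income tax:
  $17,000 × 11% = $1,870
  $81,000 × 23% = $18,630
  $16,200 × 36% = $5,832
  → $26,332

$26,332 > $23,961, so the standard income tax governs.

$26,332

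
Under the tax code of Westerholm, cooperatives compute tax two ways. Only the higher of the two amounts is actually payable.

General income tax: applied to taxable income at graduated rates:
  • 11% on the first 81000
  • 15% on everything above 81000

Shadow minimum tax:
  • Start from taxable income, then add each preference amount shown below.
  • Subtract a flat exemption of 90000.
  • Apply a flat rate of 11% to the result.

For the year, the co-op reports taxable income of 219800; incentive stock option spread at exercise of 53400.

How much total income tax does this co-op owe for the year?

29730

Shadow minimum tax:
  Adjusted income: 219800 + 53400 = 273200
  Less exemption 90000 → base 183200
  183200 × 11% = 20152

General income tax:
  81000 × 11% = 8910
  138800 × 15% = 20820
  → 29730

29730 > 20152, so the general income tax governs.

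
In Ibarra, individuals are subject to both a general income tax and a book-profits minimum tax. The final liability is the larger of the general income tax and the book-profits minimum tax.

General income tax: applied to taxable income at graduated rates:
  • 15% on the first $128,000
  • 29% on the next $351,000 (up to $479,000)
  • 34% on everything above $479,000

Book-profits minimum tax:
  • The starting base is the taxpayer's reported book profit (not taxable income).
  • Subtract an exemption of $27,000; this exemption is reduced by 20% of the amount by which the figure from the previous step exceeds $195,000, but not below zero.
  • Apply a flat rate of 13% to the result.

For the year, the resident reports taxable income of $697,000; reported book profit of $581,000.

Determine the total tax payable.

$195,110

General income tax:
  $128,000 × 15% = $19,200
  $351,000 × 29% = $101,790
  $218,000 × 34% = $74,120
  → $195,110

Book-profits minimum tax:
  Base (reported book profit): $581,000
  Exemption: 20% × ($581,000 − $195,000) = $77,200 ≥ $27,000, so the exemption is fully phased out
  Base: $581,000 − $0 = $581,000
  $581,000 × 13% = $75,530

$195,110 > $75,530, so the general income tax governs.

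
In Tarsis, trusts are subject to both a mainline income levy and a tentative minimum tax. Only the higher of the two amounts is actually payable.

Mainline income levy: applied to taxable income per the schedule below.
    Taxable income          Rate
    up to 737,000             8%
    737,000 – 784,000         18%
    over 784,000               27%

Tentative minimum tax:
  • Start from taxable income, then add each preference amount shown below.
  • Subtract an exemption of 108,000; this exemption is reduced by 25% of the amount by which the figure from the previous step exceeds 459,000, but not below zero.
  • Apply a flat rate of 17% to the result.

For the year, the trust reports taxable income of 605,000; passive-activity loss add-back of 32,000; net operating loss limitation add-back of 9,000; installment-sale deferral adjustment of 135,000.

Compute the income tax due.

Tentative minimum tax:
  Adjusted income: 605,000 + 32,000 + 9,000 + 135,000 = 781,000
  Exemption: 108,000 − 25% × (781,000 − 459,000) = 108,000 − 80,500 = 27,500
  Base: 781,000 − 27,500 = 753,500
  753,500 × 17% = 128,095

Mainline income levy:
  605,000 × 8% = 48,400

128,095 > 48,400, so the tentative minimum tax is the binding amount.

128,095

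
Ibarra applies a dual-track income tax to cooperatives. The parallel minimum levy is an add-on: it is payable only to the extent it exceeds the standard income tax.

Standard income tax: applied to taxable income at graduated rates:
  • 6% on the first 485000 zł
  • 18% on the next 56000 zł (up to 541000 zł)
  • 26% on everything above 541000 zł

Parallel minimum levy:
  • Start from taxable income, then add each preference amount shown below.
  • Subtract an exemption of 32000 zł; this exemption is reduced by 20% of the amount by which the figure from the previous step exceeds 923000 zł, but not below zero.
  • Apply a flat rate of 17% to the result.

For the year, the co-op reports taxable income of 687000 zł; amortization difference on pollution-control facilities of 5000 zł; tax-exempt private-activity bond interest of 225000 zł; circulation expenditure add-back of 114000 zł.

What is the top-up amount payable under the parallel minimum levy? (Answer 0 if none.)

Standard income tax:
  485000 zł × 6% = 29100 zł
  56000 zł × 18% = 10080 zł
  146000 zł × 26% = 37960 zł
  → 77140 zł

Parallel minimum levy:
  Adjusted income: 687000 zł + 5000 zł + 225000 zł + 114000 zł = 1031000 zł
  Exemption: 32000 zł − 20% × (1031000 zł − 923000 zł) = 32000 zł − 21600 zł = 10400 zł
  Base: 1031000 zł − 10400 zł = 1020600 zł
  1020600 zł × 17% = 173502 zł

Excess of parallel minimum levy over standard income tax: 173502 zł − 77140 zł = 96362 zł.

96362 zł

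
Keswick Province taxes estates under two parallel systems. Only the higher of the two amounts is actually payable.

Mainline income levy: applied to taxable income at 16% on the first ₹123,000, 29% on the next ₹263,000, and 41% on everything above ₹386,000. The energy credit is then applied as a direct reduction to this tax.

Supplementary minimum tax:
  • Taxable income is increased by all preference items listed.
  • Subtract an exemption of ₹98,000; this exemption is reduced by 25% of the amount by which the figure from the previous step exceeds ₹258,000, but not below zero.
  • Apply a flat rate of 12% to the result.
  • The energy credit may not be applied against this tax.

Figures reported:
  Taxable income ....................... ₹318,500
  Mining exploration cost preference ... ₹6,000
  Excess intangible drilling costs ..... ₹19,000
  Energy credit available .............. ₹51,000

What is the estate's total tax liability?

₹32,025

Mainline income levy:
  ₹123,000 × 16% = ₹19,680
  ₹195,500 × 29% = ₹56,695
  → ₹76,375
  Less energy credit ₹51,000 → ₹25,375

Supplementary minimum tax:
  Adjusted income: ₹318,500 + ₹6,000 + ₹19,000 = ₹343,500
  Exemption: ₹98,000 − 25% × (₹343,500 − ₹258,000) = ₹98,000 − ₹21,375 = ₹76,625
  Base: ₹343,500 − ₹76,625 = ₹266,875
  ₹266,875 × 12% = ₹32,025

₹32,025 > ₹25,375, so the supplementary minimum tax is the binding amount.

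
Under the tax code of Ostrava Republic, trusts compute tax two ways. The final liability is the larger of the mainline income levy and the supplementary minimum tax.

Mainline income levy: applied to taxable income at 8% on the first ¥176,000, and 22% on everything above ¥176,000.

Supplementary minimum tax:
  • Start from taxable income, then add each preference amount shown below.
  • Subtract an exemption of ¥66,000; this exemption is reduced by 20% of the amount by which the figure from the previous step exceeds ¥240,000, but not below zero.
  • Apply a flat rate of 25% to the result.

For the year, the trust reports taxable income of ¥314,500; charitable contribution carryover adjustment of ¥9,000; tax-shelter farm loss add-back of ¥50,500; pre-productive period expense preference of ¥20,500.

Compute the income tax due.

¥89,850

Mainline income levy:
  ¥176,000 × 8% = ¥14,080
  ¥138,500 × 22% = ¥30,470
  → ¥44,550

Supplementary minimum tax:
  Adjusted income: ¥314,500 + ¥9,000 + ¥50,500 + ¥20,500 = ¥394,500
  Exemption: ¥66,000 − 20% × (¥394,500 − ¥240,000) = ¥66,000 − ¥30,900 = ¥35,100
  Base: ¥394,500 − ¥35,100 = ¥359,400
  ¥359,400 × 25% = ¥89,850

¥89,850 > ¥44,550, so the supplementary minimum tax is the binding amount.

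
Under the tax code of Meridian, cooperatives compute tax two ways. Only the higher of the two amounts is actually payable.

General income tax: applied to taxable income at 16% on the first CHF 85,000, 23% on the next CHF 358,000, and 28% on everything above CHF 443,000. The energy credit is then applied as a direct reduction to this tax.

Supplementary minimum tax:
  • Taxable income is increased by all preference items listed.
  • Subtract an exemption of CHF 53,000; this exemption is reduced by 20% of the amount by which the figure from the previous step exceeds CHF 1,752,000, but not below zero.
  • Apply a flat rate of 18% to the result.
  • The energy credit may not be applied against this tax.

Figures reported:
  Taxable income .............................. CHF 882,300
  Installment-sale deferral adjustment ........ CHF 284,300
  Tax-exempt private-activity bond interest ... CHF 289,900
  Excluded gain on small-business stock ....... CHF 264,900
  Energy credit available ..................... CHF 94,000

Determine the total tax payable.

CHF 300,312

General income tax:
  CHF 85,000 × 16% = CHF 13,600
  CHF 358,000 × 23% = CHF 82,340
  CHF 439,300 × 28% = CHF 123,004
  → CHF 218,944
  Less energy credit CHF 94,000 → CHF 124,944

Supplementary minimum tax:
  Adjusted income: CHF 882,300 + CHF 284,300 + CHF 289,900 + CHF 264,900 = CHF 1,721,400
  Exemption: CHF 1,721,400 ≤ CHF 1,752,000, so full CHF 53,000 applies
  Base: CHF 1,721,400 − CHF 53,000 = CHF 1,668,400
  CHF 1,668,400 × 18% = CHF 300,312

CHF 300,312 > CHF 124,944, so the supplementary minimum tax is the binding amount.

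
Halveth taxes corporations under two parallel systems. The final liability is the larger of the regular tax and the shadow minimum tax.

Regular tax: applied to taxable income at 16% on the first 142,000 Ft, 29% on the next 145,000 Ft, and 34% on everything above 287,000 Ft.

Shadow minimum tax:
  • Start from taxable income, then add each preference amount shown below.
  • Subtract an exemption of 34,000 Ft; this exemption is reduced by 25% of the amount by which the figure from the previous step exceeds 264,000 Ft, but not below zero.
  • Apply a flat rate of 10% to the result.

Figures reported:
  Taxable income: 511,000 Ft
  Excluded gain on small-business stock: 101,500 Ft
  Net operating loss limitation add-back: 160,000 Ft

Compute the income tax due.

140,930 Ft

Regular tax:
  142,000 Ft × 16% = 22,720 Ft
  145,000 Ft × 29% = 42,050 Ft
  224,000 Ft × 34% = 76,160 Ft
  → 140,930 Ft

Shadow minimum tax:
  Adjusted income: 511,000 Ft + 101,500 Ft + 160,000 Ft = 772,500 Ft
  Exemption: 25% × (772,500 Ft − 264,000 Ft) = 127,125 Ft ≥ 34,000 Ft, so the exemption is fully phased out
  Base: 772,500 Ft − 0 Ft = 772,500 Ft
  772,500 Ft × 10% = 77,250 Ft

140,930 Ft > 77,250 Ft, so the regular tax governs.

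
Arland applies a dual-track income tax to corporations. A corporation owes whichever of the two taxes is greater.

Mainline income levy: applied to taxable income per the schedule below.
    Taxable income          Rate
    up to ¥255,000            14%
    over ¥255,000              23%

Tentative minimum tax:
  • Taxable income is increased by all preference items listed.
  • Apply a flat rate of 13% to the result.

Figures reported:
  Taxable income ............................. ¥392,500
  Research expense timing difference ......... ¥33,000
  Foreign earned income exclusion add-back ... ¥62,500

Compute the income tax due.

¥67,325

Tentative minimum tax:
  Adjusted income: ¥392,500 + ¥33,000 + ¥62,500 = ¥488,000
  ¥488,000 × 13% = ¥63,440

Mainline income levy:
  ¥255,000 × 14% = ¥35,700
  ¥137,500 × 23% = ¥31,625
  → ¥67,325

¥67,325 > ¥63,440, so the mainline income levy governs.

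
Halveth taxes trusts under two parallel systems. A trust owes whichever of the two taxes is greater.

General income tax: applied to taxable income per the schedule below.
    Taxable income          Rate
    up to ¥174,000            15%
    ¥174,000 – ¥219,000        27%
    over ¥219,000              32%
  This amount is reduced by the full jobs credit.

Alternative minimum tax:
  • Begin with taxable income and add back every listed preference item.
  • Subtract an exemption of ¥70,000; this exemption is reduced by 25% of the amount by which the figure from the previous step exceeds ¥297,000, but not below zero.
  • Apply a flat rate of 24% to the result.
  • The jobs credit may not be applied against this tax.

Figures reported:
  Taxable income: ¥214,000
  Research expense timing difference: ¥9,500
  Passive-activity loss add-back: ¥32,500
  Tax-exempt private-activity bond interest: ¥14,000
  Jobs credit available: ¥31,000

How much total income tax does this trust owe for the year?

General income tax:
  ¥174,000 × 15% = ¥26,100
  ¥40,000 × 27% = ¥10,800
  → ¥36,900
  Less jobs credit ¥31,000 → ¥5,900

Alternative minimum tax:
  Adjusted income: ¥214,000 + ¥9,500 + ¥32,500 + ¥14,000 = ¥270,000
  Exemption: ¥270,000 ≤ ¥297,000, so full ¥70,000 applies
  Base: ¥270,000 − ¥70,000 = ¥200,000
  ¥200,000 × 24% = ¥48,000

¥48,000 > ¥5,900, so the alternative minimum tax is the binding amount.

¥48,000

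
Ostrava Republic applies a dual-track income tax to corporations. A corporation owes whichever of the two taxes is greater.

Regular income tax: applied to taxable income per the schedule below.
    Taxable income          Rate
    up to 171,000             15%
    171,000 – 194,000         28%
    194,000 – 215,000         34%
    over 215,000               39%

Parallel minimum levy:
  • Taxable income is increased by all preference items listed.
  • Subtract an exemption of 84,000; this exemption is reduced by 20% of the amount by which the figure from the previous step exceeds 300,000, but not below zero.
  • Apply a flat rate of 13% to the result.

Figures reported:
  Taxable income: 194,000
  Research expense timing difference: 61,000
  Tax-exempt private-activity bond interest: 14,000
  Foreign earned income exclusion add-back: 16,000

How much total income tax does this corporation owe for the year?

Regular income tax:
  171,000 × 15% = 25,650
  23,000 × 28% = 6,440
  → 32,090

Parallel minimum levy:
  Adjusted income: 194,000 + 61,000 + 14,000 + 16,000 = 285,000
  Exemption: 285,000 ≤ 300,000, so full 84,000 applies
  Base: 285,000 − 84,000 = 201,000
  201,000 × 13% = 26,130

32,090 > 26,130, so the regular income tax governs.

32,090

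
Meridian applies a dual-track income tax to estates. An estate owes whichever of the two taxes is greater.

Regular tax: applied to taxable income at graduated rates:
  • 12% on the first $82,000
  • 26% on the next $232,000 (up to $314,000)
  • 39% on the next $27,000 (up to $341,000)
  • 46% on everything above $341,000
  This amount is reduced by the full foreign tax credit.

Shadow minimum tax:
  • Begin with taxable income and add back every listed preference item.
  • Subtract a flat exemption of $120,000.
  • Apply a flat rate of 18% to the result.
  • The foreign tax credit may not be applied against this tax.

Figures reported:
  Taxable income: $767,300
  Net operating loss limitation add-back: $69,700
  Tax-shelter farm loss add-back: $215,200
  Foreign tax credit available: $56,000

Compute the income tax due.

$220,788

Shadow minimum tax:
  Adjusted income: $767,300 + $69,700 + $215,200 = $1,052,200
  Less exemption $120,000 → base $932,200
  $932,200 × 18% = $167,796

Regular tax:
  $82,000 × 12% = $9,840
  $232,000 × 26% = $60,320
  $27,000 × 39% = $10,530
  $426,300 × 46% = $196,098
  → $276,788
  Less foreign tax credit $56,000 → $220,788

$220,788 > $167,796, so the regular tax governs.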